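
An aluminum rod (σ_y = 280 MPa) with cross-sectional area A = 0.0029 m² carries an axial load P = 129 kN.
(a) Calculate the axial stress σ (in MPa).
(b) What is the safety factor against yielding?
(a) Axial stress σ = P/A. Convert P = 129 kN = 129000 N.
  σ = 129000 / 0.0029 = 4.448 × 10⁷ Pa = 44.48 MPa
(b) Safety factor SF = σ_y/σ = 280 / 44.48 = 6.295
Final answer: (a) σ = 44.48 MPa, (b) SF = 6.295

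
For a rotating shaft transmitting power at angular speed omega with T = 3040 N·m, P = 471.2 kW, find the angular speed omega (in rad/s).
Model: a rotating shaft transmitting power at angular speed omega, so P = T·omega.
Solve for omega: omega = P / T.
Convert to SI units:
  P = 471.2 kW = 471200 W
Substitute:
  omega = 471200 / 3040
  omega = 155 rad/s
Final answer: omega = 155 rad/s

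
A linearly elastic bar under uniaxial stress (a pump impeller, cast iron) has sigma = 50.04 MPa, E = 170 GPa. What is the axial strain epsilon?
Model: a linearly elastic bar under uniaxial stress, so epsilon = sigma / E.
Convert to SI units:
  sigma = 50.04 MPa = 5.004 × 10⁷ Pa
  E = 170 GPa = 1.7 × 10¹¹ Pa
Substitute:
  epsilon = (5.004 × 10⁷) / (1.7 × 10¹¹)
  epsilon = 0.0002944
Final answer: epsilon = 0.0002944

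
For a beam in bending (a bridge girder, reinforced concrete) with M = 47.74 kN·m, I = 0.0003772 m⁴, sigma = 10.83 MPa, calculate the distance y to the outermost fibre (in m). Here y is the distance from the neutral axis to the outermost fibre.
Model: a beam in bending, so sigma = (M·y) / I.
Solve for y: y = (sigma·I) / M.
Convert to SI units:
  M = 47.74 kN·m = 47740 N·m
  sigma = 10.83 MPa = 1.083 × 10⁷ Pa
Substitute:
  y = ((1.083 × 10⁷) × 0.0003772) / 47740
  y = 0.08557 m
Final answer: y = 0.08557 m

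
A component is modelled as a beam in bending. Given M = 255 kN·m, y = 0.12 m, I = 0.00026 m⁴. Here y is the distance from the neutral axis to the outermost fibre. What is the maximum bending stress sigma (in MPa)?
Model: a beam in bending, so sigma = (M·y) / I.
Convert to SI units:
  M = 255 kN·m = 255000 N·m
Substitute:
  sigma = (255000 × 0.12) / 0.00026
  sigma = 1.177 × 10⁸ Pa
Convert: sigma = 1.177 × 10⁸ Pa = 117.7 MPa
Final answer: sigma = 117.7 MPa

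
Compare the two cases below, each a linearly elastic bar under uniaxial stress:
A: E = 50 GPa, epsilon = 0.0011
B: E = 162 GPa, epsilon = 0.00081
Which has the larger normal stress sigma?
Model: a linearly elastic bar under uniaxial stress, so sigma = E·epsilon (SI units).
  A: sigma = (5 × 10¹⁰) × 0.0011 = 5.5 × 10⁷ Pa = 55 MPa
  B: sigma = (1.62 × 10¹¹) × 0.00081 = 1.312 × 10⁸ Pa = 131.2 MPa
131.2 MPa > 55 MPa, so B is larger.
Final answer: B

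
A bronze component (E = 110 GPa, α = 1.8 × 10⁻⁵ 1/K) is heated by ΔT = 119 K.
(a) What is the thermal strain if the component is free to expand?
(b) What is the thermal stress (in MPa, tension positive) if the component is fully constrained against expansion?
(a) Free thermal strain ε_th = α·ΔT = (1.8 × 10⁻⁵) × 119 = 0.002142
(b) Fully constrained, the expansion is suppressed, so σ = -E·α·ΔT. Convert E = 110 GPa = 1.1 × 10¹¹ Pa.
  σ = -(1.1 × 10¹¹) × (1.8 × 10⁻⁵) × 119 = -2.356 × 10⁸ Pa = -235.6 MPa (compressive)
Final answer: (a) ε_th = 0.002142, (b) σ = -235.6 MPa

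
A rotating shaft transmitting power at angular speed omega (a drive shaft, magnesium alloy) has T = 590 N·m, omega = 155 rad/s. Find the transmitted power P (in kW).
Model: a rotating shaft transmitting power at angular speed omega, so P = T·omega.
Substitute:
  P = 590 × 155
  P = 91450 W
Convert: P = 91450 W = 91.45 kW
Final answer: P = 91.45 kW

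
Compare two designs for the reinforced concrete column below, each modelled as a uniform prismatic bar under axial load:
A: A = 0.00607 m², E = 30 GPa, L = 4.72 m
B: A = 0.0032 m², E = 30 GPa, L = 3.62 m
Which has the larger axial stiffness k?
Model: a uniform prismatic bar under axial load, so k = (A·E) / L (SI units).
  A: k = (0.00607 × (3 × 10¹⁰)) / 4.72 = 3.858 × 10⁷ N/m = 38.58 MN/m
  B: k = (0.0032 × (3 × 10¹⁰)) / 3.62 = 2.652 × 10⁷ N/m = 26.52 MN/m
38.58 MN/m > 26.52 MN/m, so A is larger.
Final answer: A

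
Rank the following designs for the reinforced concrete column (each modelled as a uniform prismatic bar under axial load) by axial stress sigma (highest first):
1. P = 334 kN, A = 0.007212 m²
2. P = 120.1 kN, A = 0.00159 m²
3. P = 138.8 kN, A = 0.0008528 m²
Model: a uniform prismatic bar under axial load, so sigma = P / A (SI units).
  Case 1: sigma = 334000 / 0.007212 = 4.631 × 10⁷ Pa = 46.31 MPa
  Case 2: sigma = 120100 / 0.00159 = 7.553 × 10⁷ Pa = 75.53 MPa
  Case 3: sigma = 138800 / 0.0008528 = 1.628 × 10⁸ Pa = 162.8 MPa
Ordering: 162.8 MPa (case 3) > 75.53 MPa (case 2) > 46.31 MPa (case 1)
Final answer: 3, 2, 1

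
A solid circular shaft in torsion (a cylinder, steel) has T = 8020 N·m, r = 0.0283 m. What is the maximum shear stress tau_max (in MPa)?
Model: a solid circular shaft in torsion, so tau_max = (2·T) / (π·r^3).
Substitute:
  tau_max = (2 × 8020) / (π × 0.0283^3)
  tau_max = 2.253 × 10⁸ Pa
Convert: tau_max = 2.253 × 10⁸ Pa = 225.3 MPa
Final answer: tau_max = 225.3 MPa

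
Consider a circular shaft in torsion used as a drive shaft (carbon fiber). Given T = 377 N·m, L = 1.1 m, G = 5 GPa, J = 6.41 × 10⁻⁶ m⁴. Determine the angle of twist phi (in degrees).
Model: a circular shaft in torsion, so phi = (T·L) / (G·J).
Convert to SI units:
  G = 5 GPa = 5 × 10⁹ Pa
Substitute:
  phi = (377 × 1.1) / ((5 × 10⁹) × (6.41 × 10⁻⁶))
  phi = 0.01294 rad
Convert to degrees: phi = 0.01294 × 180/π = 0.7414°
Final answer: phi = 0.7414°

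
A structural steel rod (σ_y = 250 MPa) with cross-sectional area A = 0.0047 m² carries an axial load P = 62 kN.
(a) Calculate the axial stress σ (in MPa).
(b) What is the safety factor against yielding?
(a) Axial stress σ = P/A. Convert P = 62 kN = 62000 N.
  σ = 62000 / 0.0047 = 1.319 × 10⁷ Pa = 13.19 MPa
(b) Safety factor SF = σ_y/σ = 250 / 13.19 = 18.95
Final answer: (a) σ = 13.19 MPa, (b) SF = 18.95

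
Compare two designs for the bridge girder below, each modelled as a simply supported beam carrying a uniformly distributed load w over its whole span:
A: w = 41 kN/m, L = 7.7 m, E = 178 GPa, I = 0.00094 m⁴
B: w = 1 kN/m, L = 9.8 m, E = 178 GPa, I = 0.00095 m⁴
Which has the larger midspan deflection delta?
Model: a simply supported beam carrying a uniformly distributed load w over its whole span, so delta = (5·w·L^4) / (384·E·I) (SI units).
  A: delta = (5 × 41000 × 7.7^4) / (384 × (1.78 × 10¹¹) × 0.00094) = 0.01122 m = 11.22 mm
  B: delta = (5 × 1000 × 9.8^4) / (384 × (1.78 × 10¹¹) × 0.00095) = 0.0007102 m = 0.7102 mm
11.22 mm > 0.7102 mm, so A is larger.
Final answer: A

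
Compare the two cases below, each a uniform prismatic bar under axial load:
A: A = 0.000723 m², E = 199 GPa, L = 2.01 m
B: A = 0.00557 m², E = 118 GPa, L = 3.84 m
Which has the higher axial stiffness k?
Model: a uniform prismatic bar under axial load, so k = (A·E) / L (SI units).
  A: k = (0.000723 × (1.99 × 10¹¹)) / 2.01 = 7.158 × 10⁷ N/m = 71.58 MN/m
  B: k = (0.00557 × (1.18 × 10¹¹)) / 3.84 = 1.712 × 10⁸ N/m = 171.2 MN/m
171.2 MN/m > 71.58 MN/m, so B is larger.
Final answer: B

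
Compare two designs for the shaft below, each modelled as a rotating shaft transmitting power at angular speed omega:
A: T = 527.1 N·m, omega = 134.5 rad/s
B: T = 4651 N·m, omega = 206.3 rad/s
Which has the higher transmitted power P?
Model: a rotating shaft transmitting power at angular speed omega, so P = T·omega (SI units).
  A: P = 527.1 × 134.5 = 70890 W = 70.89 kW
  B: P = 4651 × 206.3 = 959500 W = 959.5 kW
959.5 kW > 70.89 kW, so B is larger.
Final answer: B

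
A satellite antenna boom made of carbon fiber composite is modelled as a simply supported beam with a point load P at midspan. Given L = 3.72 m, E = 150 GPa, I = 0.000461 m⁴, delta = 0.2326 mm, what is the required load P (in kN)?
Model: a simply supported beam with a point load P at midspan, so delta = (P·L^3) / (48·E·I).
Solve for P: P = (48·delta·E·I) / L^3.
Convert to SI units:
  E = 150 GPa = 1.5 × 10¹¹ Pa
  delta = 0.2326 mm = 0.0002326 m
Substitute:
  P = (48 × 0.0002326 × (1.5 × 10¹¹) × 0.000461) / 3.72^3
  P = 15000 N
Convert: P = 15000 N = 15 kN
Final answer: P = 15 kN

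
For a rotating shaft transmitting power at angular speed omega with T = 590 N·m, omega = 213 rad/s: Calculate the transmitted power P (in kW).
Model: a rotating shaft transmitting power at angular speed omega, so P = T·omega.
Substitute:
  P = 590 × 213
  P = 125700 W
Convert: P = 125700 W = 125.7 kW
Final answer: P = 125.7 kW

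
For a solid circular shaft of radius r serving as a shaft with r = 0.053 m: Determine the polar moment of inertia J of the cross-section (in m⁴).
Model: a solid circular shaft of radius r, so J = (π·r^4) / 2.
Substitute:
  J = (π × 0.053^4) / 2
  J = 1.239 × 10⁻⁵ m⁴
Final answer: J = 1.239 × 10⁻⁵ m⁴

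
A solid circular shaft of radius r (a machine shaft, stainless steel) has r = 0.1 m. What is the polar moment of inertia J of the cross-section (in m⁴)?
Model: a solid circular shaft of radius r, so J = (π·r^4) / 2.
Substitute:
  J = (π × 0.1^4) / 2
  J = 0.0001571 m⁴
Final answer: J = 0.0001571 m⁴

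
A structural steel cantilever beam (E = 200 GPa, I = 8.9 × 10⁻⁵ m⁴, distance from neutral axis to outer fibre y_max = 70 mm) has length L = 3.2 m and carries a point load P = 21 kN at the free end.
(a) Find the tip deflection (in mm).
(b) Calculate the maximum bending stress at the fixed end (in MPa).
(a) Tip deflection of a cantilever with an end point load: δ = P·L^3 / (3·E·I). Convert P = 21 kN = 21000 N, E = 200 GPa = 2 × 10¹¹ Pa.
  δ = (21000 × 3.2^3) / (3 × (2 × 10¹¹) × (8.9 × 10⁻⁵)) = 0.01289 m = 12.89 mm
(b) Maximum bending moment at the fixed end: M = P·L = 21000 × 3.2 = 67200 N·m. Convert y_max = 70 mm = 0.07 m.
  σ = M·y_max / I = (67200 × 0.07) / (8.9 × 10⁻⁵) = 5.285 × 10⁷ Pa = 52.85 MPa
Final answer: (a) δ = 12.89 mm, (b) σ = 52.85 MPa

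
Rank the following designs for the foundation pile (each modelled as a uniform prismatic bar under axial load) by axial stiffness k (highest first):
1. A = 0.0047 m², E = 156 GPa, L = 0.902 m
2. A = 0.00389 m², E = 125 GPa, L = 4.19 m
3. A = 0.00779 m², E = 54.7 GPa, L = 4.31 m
Model: a uniform prismatic bar under axial load, so k = (A·E) / L (SI units).
  Case 1: k = (0.0047 × (1.56 × 10¹¹)) / 0.902 = 8.129 × 10⁸ N/m = 812.9 MN/m
  Case 2: k = (0.00389 × (1.25 × 10¹¹)) / 4.19 = 1.161 × 10⁸ N/m = 116.1 MN/m
  Case 3: k = (0.00779 × (5.47 × 10¹⁰)) / 4.31 = 9.887 × 10⁷ N/m = 98.87 MN/m
Ordering: 812.9 MN/m (case 1) > 116.1 MN/m (case 2) > 98.87 MN/m (case 3)
Final answer: 1, 2, 3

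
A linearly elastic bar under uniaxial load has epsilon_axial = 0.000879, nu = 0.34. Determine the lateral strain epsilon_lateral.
Model: a linearly elastic bar under uniaxial load, so epsilon_lateral = -nu·epsilon_axial.
Substitute:
  epsilon_lateral = -(0.34 × 0.000879)
  epsilon_lateral = -0.0002989
Final answer: epsilon_lateral = -0.0002989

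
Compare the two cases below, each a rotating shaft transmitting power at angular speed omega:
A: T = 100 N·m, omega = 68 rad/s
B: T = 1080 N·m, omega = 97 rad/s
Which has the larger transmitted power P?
Model: a rotating shaft transmitting power at angular speed omega, so P = T·omega (SI units).
  A: P = 100 × 68 = 6800 W = 6.8 kW
  B: P = 1080 × 97 = 104800 W = 104.8 kW
104.8 kW > 6.8 kW, so B is larger.
Final answer: B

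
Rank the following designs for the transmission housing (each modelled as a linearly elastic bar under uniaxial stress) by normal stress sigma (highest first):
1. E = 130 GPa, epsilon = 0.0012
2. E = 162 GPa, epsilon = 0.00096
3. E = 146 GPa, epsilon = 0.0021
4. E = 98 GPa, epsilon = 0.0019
Model: a linearly elastic bar under uniaxial stress, so sigma = E·epsilon (SI units).
  Case 1: sigma = (1.3 × 10¹¹) × 0.0012 = 1.56 × 10⁸ Pa = 156 MPa
  Case 2: sigma = (1.62 × 10¹¹) × 0.00096 = 1.555 × 10⁸ Pa = 155.5 MPa
  Case 3: sigma = (1.46 × 10¹¹) × 0.0021 = 3.066 × 10⁸ Pa = 306.6 MPa
  Case 4: sigma = (9.8 × 10¹⁰) × 0.0019 = 1.862 × 10⁸ Pa = 186.2 MPa
Ordering: 306.6 MPa (case 3) > 186.2 MPa (case 4) > 156 MPa (case 1) > 155.5 MPa (case 2)
Final answer: 3, 4, 1, 2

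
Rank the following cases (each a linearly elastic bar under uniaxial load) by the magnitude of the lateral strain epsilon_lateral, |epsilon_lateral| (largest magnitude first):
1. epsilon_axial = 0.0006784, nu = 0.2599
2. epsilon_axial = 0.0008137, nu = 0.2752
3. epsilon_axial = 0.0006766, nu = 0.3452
Model: a linearly elastic bar under uniaxial load, so epsilon_lateral = -nu·epsilon_axial (SI units).
  Case 1: epsilon_lateral = -(0.2599 × 0.0006784) = -0.0001763
  Case 2: epsilon_lateral = -(0.2752 × 0.0008137) = -0.0002239
  Case 3: epsilon_lateral = -(0.3452 × 0.0006766) = -0.0002336
Ordering by |epsilon_lateral|: 0.0002336 (case 3) > 0.0002239 (case 2) > 0.0001763 (case 1)
Final answer: 3, 2, 1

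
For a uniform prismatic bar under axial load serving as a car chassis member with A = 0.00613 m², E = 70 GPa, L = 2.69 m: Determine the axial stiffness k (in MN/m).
Model: a uniform prismatic bar under axial load, so k = (A·E) / L.
Convert to SI units:
  E = 70 GPa = 7 × 10¹⁰ Pa
Substitute:
  k = (0.00613 × (7 × 10¹⁰)) / 2.69
  k = 1.595 × 10⁸ N/m
Convert: k = 1.595 × 10⁸ N/m = 159.5 MN/m
Final answer: k = 159.5 MN/m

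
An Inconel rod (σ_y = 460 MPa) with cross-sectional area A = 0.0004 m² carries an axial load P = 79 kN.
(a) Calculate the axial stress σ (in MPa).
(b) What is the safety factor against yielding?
(a) Axial stress σ = P/A. Convert P = 79 kN = 79000 N.
  σ = 79000 / 0.0004 = 1.975 × 10⁸ Pa = 197.5 MPa
(b) Safety factor SF = σ_y/σ = 460 / 197.5 = 2.329
Final answer: (a) σ = 197.5 MPa, (b) SF = 2.329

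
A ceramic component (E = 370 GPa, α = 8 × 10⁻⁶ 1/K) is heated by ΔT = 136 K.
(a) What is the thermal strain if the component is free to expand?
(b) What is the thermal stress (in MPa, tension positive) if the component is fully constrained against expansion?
(a) Free thermal strain ε_th = α·ΔT = (8 × 10⁻⁶) × 136 = 0.001088
(b) Fully constrained, the expansion is suppressed, so σ = -E·α·ΔT. Convert E = 370 GPa = 3.7 × 10¹¹ Pa.
  σ = -(3.7 × 10¹¹) × (8 × 10⁻⁶) × 136 = -4.026 × 10⁸ Pa = -402.6 MPa (compressive)
Final answer: (a) ε_th = 0.001088, (b) σ = -402.6 MPa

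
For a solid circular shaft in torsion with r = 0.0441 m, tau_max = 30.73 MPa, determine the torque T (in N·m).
Model: a solid circular shaft in torsion, so tau_max = (2·T) / (π·r^3).
Solve for T: T = (π·tau_max·r^3) / 2.
Convert to SI units:
  tau_max = 30.73 MPa = 3.073 × 10⁷ Pa
Substitute:
  T = (π × (3.073 × 10⁷) × 0.0441^3) / 2
  T = 4140 N·m
Final answer: T = 4140 N·m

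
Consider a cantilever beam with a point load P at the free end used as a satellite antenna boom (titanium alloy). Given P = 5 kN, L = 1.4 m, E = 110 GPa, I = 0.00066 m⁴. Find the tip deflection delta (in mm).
Model: a cantilever beam with a point load P at the free end, so delta = (P·L^3) / (3·E·I).
Convert to SI units:
  P = 5 kN = 5000 N
  E = 110 GPa = 1.1 × 10¹¹ Pa
Substitute:
  delta = (5000 × 1.4^3) / (3 × (1.1 × 10¹¹) × 0.00066)
  delta = 6.299 × 10⁻⁵ m
Convert: delta = 6.299 × 10⁻⁵ m = 0.06299 mm
Final answer: delta = 0.06299 mm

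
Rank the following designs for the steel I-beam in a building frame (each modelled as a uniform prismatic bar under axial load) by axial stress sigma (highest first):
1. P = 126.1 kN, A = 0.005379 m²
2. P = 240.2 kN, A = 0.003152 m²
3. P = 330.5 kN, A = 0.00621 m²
Model: a uniform prismatic bar under axial load, so sigma = P / A (SI units).
  Case 1: sigma = 126100 / 0.005379 = 2.344 × 10⁷ Pa = 23.44 MPa
  Case 2: sigma = 240200 / 0.003152 = 7.621 × 10⁷ Pa = 76.21 MPa
  Case 3: sigma = 330500 / 0.00621 = 5.322 × 10⁷ Pa = 53.22 MPa
Ordering: 76.21 MPa (case 2) > 53.22 MPa (case 3) > 23.44 MPa (case 1)
Final answer: 2, 3, 1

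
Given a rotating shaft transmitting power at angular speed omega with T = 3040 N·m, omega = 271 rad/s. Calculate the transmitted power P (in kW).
Model: a rotating shaft transmitting power at angular speed omega, so P = T·omega.
Substitute:
  P = 3040 × 271
  P = 823800 W
Convert: P = 823800 W = 823.8 kW
Final answer: P = 823.8 kW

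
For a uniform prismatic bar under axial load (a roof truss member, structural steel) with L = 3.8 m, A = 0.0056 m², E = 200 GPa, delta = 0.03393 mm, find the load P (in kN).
Model: a uniform prismatic bar under axial load, so delta = (P·L) / (A·E).
Solve for P: P = (delta·A·E) / L.
Convert to SI units:
  E = 200 GPa = 2 × 10¹¹ Pa
  delta = 0.03393 mm = 3.393 × 10⁻⁵ m
Substitute:
  P = ((3.393 × 10⁻⁵) × 0.0056 × (2 × 10¹¹)) / 3.8
  P = 10000 N
Convert: P = 10000 N = 10 kN
Final answer: P = 10 kN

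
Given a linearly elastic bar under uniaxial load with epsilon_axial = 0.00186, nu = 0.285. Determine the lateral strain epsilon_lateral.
Model: a linearly elastic bar under uniaxial load, so epsilon_lateral = -nu·epsilon_axial.
Substitute:
  epsilon_lateral = -(0.285 × 0.00186)
  epsilon_lateral = -0.0005301
Final answer: epsilon_lateral = -0.0005301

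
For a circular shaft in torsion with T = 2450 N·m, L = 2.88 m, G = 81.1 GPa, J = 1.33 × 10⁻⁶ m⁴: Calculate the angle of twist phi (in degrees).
Model: a circular shaft in torsion, so phi = (T·L) / (G·J).
Convert to SI units:
  G = 81.1 GPa = 8.11 × 10¹⁰ Pa
Substitute:
  phi = (2450 × 2.88) / ((8.11 × 10¹⁰) × (1.33 × 10⁻⁶))
  phi = 0.06542 rad
Convert to degrees: phi = 0.06542 × 180/π = 3.748°
Final answer: phi = 3.748°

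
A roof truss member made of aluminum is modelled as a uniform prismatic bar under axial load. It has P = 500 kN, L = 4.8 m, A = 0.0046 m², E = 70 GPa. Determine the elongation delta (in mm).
Model: a uniform prismatic bar under axial load, so delta = (P·L) / (A·E).
Convert to SI units:
  P = 500 kN = 500000 N
  E = 70 GPa = 7 × 10¹⁰ Pa
Substitute:
  delta = (500000 × 4.8) / (0.0046 × (7 × 10¹⁰))
  delta = 0.007453 m
Convert: delta = 0.007453 m = 7.453 mm
Final answer: delta = 7.453 mm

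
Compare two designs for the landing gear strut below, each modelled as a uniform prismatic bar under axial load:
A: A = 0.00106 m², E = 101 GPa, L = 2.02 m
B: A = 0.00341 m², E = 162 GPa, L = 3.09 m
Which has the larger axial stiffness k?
Model: a uniform prismatic bar under axial load, so k = (A·E) / L (SI units).
  A: k = (0.00106 × (1.01 × 10¹¹)) / 2.02 = 5.3 × 10⁷ N/m = 53 MN/m
  B: k = (0.00341 × (1.62 × 10¹¹)) / 3.09 = 1.788 × 10⁸ N/m = 178.8 MN/m
178.8 MN/m > 53 MN/m, so B is larger.
Final answer: B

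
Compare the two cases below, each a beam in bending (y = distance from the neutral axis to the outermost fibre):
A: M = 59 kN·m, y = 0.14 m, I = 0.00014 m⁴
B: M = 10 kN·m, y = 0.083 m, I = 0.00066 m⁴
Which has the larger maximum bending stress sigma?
Model: a beam in bending (y = distance from the neutral axis to the outermost fibre), so sigma = (M·y) / I (SI units).
  A: sigma = (59000 × 0.14) / 0.00014 = 5.9 × 10⁷ Pa = 59 MPa
  B: sigma = (10000 × 0.083) / 0.00066 = 1.258 × 10⁶ Pa = 1.258 MPa
59 MPa > 1.258 MPa, so A is larger.
Final answer: A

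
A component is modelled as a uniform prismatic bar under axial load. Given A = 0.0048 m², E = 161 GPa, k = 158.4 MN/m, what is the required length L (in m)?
Model: a uniform prismatic bar under axial load, so k = (A·E) / L.
Solve for L: L = (A·E) / k.
Convert to SI units:
  E = 161 GPa = 1.61 × 10¹¹ Pa
  k = 158.4 MN/m = 1.584 × 10⁸ N/m
Substitute:
  L = (0.0048 × (1.61 × 10¹¹)) / (1.584 × 10⁸)
  L = 4.879 m
Final answer: L = 4.879 m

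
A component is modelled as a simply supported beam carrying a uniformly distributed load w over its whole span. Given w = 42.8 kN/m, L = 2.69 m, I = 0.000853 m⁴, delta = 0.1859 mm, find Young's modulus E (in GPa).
Model: a simply supported beam carrying a uniformly distributed load w over its whole span, so delta = (5·w·L^4) / (384·E·I).
Solve for E: E = (5·w·L^4) / (384·delta·I).
Convert to SI units:
  w = 42.8 kN/m = 42800 N/m
  delta = 0.1859 mm = 0.0001859 m
Substitute:
  E = (5 × 42800 × 2.69^4) / (384 × 0.0001859 × 0.000853)
  E = 1.84 × 10¹¹ Pa
Convert: E = 1.84 × 10¹¹ Pa = 184 GPa
Final answer: E = 184 GPa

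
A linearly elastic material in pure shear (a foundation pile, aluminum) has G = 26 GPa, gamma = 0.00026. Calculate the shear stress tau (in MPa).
Model: a linearly elastic material in pure shear, so tau = G·gamma.
Convert to SI units:
  G = 26 GPa = 2.6 × 10¹⁰ Pa
Substitute:
  tau = (2.6 × 10¹⁰) × 0.00026
  tau = 6.76 × 10⁶ Pa
Convert: tau = 6.76 × 10⁶ Pa = 6.76 MPa
Final answer: tau = 6.76 MPa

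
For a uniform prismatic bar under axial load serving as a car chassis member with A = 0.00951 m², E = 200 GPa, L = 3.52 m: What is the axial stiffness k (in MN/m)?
Model: a uniform prismatic bar under axial load, so k = (A·E) / L.
Convert to SI units:
  E = 200 GPa = 2 × 10¹¹ Pa
Substitute:
  k = (0.00951 × (2 × 10¹¹)) / 3.52
  k = 5.403 × 10⁸ N/m
Convert: k = 5.403 × 10⁸ N/m = 540.3 MN/m
Final answer: k = 540.3 MN/m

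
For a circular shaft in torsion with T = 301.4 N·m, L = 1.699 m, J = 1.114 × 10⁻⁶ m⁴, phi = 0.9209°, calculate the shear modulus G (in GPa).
Model: a circular shaft in torsion, so phi = (T·L) / (G·J).
Solve for G: G = (T·L) / (phi·J).
Convert to SI units:
  phi = 0.9209° = 0.01607 rad
Substitute:
  G = (301.4 × 1.699) / (0.01607 × (1.114 × 10⁻⁶))
  G = 2.86 × 10¹⁰ Pa
Convert: G = 2.86 × 10¹⁰ Pa = 28.6 GPa
Final answer: G = 28.6 GPa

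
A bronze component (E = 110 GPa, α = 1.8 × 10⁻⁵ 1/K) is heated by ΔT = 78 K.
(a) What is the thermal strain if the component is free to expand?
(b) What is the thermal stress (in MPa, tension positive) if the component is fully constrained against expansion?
(a) Free thermal strain ε_th = α·ΔT = (1.8 × 10⁻⁵) × 78 = 0.001404
(b) Fully constrained, the expansion is suppressed, so σ = -E·α·ΔT. Convert E = 110 GPa = 1.1 × 10¹¹ Pa.
  σ = -(1.1 × 10¹¹) × (1.8 × 10⁻⁵) × 78 = -1.544 × 10⁸ Pa = -154.4 MPa (compressive)
Final answer: (a) ε_th = 0.001404, (b) σ = -154.4 MPa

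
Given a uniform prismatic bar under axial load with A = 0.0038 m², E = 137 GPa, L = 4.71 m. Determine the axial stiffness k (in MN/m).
Model: a uniform prismatic bar under axial load, so k = (A·E) / L.
Convert to SI units:
  E = 137 GPa = 1.37 × 10¹¹ Pa
Substitute:
  k = (0.0038 × (1.37 × 10¹¹)) / 4.71
  k = 1.105 × 10⁸ N/m
Convert: k = 1.105 × 10⁸ N/m = 110.5 MN/m
Final answer: k = 110.5 MN/m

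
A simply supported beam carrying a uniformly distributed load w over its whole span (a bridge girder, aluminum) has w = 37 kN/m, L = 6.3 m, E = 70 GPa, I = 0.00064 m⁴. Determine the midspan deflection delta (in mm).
Model: a simply supported beam carrying a uniformly distributed load w over its whole span, so delta = (5·w·L^4) / (384·E·I).
Convert to SI units:
  w = 37 kN/m = 37000 N/m
  E = 70 GPa = 7 × 10¹⁰ Pa
Substitute:
  delta = (5 × 37000 × 6.3^4) / (384 × (7 × 10¹⁰) × 0.00064)
  delta = 0.01694 m
Convert: delta = 0.01694 m = 16.94 mm
Final answer: delta = 16.94 mm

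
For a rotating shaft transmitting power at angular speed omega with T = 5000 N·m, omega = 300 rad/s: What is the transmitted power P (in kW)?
Model: a rotating shaft transmitting power at angular speed omega, so P = T·omega.
Substitute:
  P = 5000 × 300
  P = 1.5 × 10⁶ W
Convert: P = 1.5 × 10⁶ W = 1500 kW
Final answer: P = 1500 kW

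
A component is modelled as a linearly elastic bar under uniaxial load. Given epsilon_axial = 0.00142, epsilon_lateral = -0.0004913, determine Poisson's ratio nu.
Model: a linearly elastic bar under uniaxial load, so epsilon_lateral = -nu·epsilon_axial.
Solve for nu: nu = -epsilon_lateral / epsilon_axial.
Substitute:
  nu = -(-0.0004913) / 0.00142
  nu = 0.346
Final answer: nu = 0.346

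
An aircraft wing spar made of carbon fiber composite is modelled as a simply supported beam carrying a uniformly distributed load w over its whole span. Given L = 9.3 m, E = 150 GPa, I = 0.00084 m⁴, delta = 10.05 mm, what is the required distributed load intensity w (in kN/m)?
Model: a simply supported beam carrying a uniformly distributed load w over its whole span, so delta = (5·w·L^4) / (384·E·I).
Solve for w: w = (384·delta·E·I) / (5·L^4).
Convert to SI units:
  E = 150 GPa = 1.5 × 10¹¹ Pa
  delta = 10.05 mm = 0.01005 m
Substitute:
  w = (384 × 0.01005 × (1.5 × 10¹¹) × 0.00084) / (5 × 9.3^4)
  w = 13000 N/m
Convert: w = 13000 N/m = 13 kN/m
Final answer: w = 13 kN/m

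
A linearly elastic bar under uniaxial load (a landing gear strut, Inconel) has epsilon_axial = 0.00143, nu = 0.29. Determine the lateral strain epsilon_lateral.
Model: a linearly elastic bar under uniaxial load, so epsilon_lateral = -nu·epsilon_axial.
Substitute:
  epsilon_lateral = -(0.29 × 0.00143)
  epsilon_lateral = -0.0004147
Final answer: epsilon_lateral = -0.0004147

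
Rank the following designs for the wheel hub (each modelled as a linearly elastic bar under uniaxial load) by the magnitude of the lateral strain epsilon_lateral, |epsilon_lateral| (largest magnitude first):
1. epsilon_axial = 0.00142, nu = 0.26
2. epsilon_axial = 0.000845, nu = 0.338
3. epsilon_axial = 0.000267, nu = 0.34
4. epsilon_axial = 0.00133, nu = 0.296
Model: a linearly elastic bar under uniaxial load, so epsilon_lateral = -nu·epsilon_axial (SI units).
  Case 1: epsilon_lateral = -(0.26 × 0.00142) = -0.0003692
  Case 2: epsilon_lateral = -(0.338 × 0.000845) = -0.0002856
  Case 3: epsilon_lateral = -(0.34 × 0.000267) = -9.078 × 10⁻⁵
  Case 4: epsilon_lateral = -(0.296 × 0.00133) = -0.0003937
Ordering by |epsilon_lateral|: 0.0003937 (case 4) > 0.0003692 (case 1) > 0.0002856 (case 2) > 9.078 × 10⁻⁵ (case 3)
Final answer: 4, 1, 2, 3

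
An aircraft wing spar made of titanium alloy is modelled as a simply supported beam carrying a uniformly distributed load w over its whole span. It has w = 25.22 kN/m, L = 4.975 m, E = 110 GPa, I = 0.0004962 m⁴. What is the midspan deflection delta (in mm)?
Model: a simply supported beam carrying a uniformly distributed load w over its whole span, so delta = (5·w·L^4) / (384·E·I).
Convert to SI units:
  w = 25.22 kN/m = 25220 N/m
  E = 110 GPa = 1.1 × 10¹¹ Pa
Substitute:
  delta = (5 × 25220 × 4.975^4) / (384 × (1.1 × 10¹¹) × 0.0004962)
  delta = 0.003686 m
Convert: delta = 0.003686 m = 3.686 mm
Final answer: delta = 3.686 mm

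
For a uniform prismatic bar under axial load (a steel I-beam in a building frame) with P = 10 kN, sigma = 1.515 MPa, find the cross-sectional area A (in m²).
Model: a uniform prismatic bar under axial load, so sigma = P / A.
Solve for A: A = P / sigma.
Convert to SI units:
  P = 10 kN = 10000 N
  sigma = 1.515 MPa = 1.515 × 10⁶ Pa
Substitute:
  A = 10000 / (1.515 × 10⁶)
  A = 0.006601 m²
Final answer: A = 0.006601 m²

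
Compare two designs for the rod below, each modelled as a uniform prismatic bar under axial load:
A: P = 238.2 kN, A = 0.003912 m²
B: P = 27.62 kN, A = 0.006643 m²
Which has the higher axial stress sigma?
Model: a uniform prismatic bar under axial load, so sigma = P / A (SI units).
  A: sigma = 238200 / 0.003912 = 6.089 × 10⁷ Pa = 60.89 MPa
  B: sigma = 27620 / 0.006643 = 4.158 × 10⁶ Pa = 4.158 MPa
60.89 MPa > 4.158 MPa, so A is larger.
Final answer: A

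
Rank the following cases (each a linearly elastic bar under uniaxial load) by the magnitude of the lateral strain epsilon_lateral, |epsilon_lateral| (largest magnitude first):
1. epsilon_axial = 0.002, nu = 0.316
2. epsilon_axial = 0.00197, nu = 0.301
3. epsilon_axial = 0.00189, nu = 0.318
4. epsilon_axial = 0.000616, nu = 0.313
Model: a linearly elastic bar under uniaxial load, so epsilon_lateral = -nu·epsilon_axial (SI units).
  Case 1: epsilon_lateral = -(0.316 × 0.002) = -0.000632
  Case 2: epsilon_lateral = -(0.301 × 0.00197) = -0.000593
  Case 3: epsilon_lateral = -(0.318 × 0.00189) = -0.000601
  Case 4: epsilon_lateral = -(0.313 × 0.000616) = -0.0001928
Ordering by |epsilon_lateral|: 0.000632 (case 1) > 0.000601 (case 3) > 0.000593 (case 2) > 0.0001928 (case 4)
Final answer: 1, 3, 2, 4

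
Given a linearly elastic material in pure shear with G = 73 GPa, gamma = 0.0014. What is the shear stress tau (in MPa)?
Model: a linearly elastic material in pure shear, so tau = G·gamma.
Convert to SI units:
  G = 73 GPa = 7.3 × 10¹⁰ Pa
Substitute:
  tau = (7.3 × 10¹⁰) × 0.0014
  tau = 1.022 × 10⁸ Pa
Convert: tau = 1.022 × 10⁸ Pa = 102.2 MPa
Final answer: tau = 102.2 MPa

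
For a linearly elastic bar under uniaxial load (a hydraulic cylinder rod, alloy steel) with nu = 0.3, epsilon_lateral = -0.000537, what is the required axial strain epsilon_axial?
Model: a linearly elastic bar under uniaxial load, so epsilon_lateral = -nu·epsilon_axial.
Solve for epsilon_axial: epsilon_axial = -epsilon_lateral / nu.
Substitute:
  epsilon_axial = -(-0.000537) / 0.3
  epsilon_axial = 0.00179
Final answer: epsilon_axial = 0.00179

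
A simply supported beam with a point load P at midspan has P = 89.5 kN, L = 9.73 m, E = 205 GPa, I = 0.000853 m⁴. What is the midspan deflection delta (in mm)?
Model: a simply supported beam with a point load P at midspan, so delta = (P·L^3) / (48·E·I).
Convert to SI units:
  P = 89.5 kN = 89500 N
  E = 205 GPa = 2.05 × 10¹¹ Pa
Substitute:
  delta = (89500 × 9.73^3) / (48 × (2.05 × 10¹¹) × 0.000853)
  delta = 0.009822 m
Convert: delta = 0.009822 m = 9.822 mm
Final answer: delta = 9.822 mm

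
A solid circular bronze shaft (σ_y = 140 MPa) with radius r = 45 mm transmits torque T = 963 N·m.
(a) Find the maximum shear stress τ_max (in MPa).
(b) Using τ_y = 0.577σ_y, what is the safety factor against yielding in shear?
(a) For a solid circular shaft, τ_max = T·r/J with J = π·r^4/2, i.e. τ_max = 2·T / (π·r^3). Convert r = 45 mm = 0.045 m.
  τ_max = (2 × 963) / (π × 0.045^3) = 6.728 × 10⁶ Pa = 6.728 MPa
(b) τ_y = 0.577 × 140 = 80.78 MPa
  SF = τ_y/τ_max = 80.78 / 6.728 = 12.01
Final answer: (a) τ_max = 6.728 MPa, (b) SF = 12.01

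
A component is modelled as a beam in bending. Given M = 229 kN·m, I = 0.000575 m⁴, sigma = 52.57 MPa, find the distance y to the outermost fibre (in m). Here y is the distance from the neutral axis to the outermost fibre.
Model: a beam in bending, so sigma = (M·y) / I.
Solve for y: y = (sigma·I) / M.
Convert to SI units:
  M = 229 kN·m = 229000 N·m
  sigma = 52.57 MPa = 5.257 × 10⁷ Pa
Substitute:
  y = ((5.257 × 10⁷) × 0.000575) / 229000
  y = 0.132 m
Final answer: y = 0.132 m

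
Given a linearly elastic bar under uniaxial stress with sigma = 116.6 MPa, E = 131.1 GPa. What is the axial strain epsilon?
Model: a linearly elastic bar under uniaxial stress, so epsilon = sigma / E.
Convert to SI units:
  sigma = 116.6 MPa = 1.166 × 10⁸ Pa
  E = 131.1 GPa = 1.311 × 10¹¹ Pa
Substitute:
  epsilon = (1.166 × 10⁸) / (1.311 × 10¹¹)
  epsilon = 0.0008894
Final answer: epsilon = 0.0008894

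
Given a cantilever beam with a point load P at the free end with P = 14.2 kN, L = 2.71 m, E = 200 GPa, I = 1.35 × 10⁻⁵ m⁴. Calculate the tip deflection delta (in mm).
Model: a cantilever beam with a point load P at the free end, so delta = (P·L^3) / (3·E·I).
Convert to SI units:
  P = 14.2 kN = 14200 N
  E = 200 GPa = 2 × 10¹¹ Pa
Substitute:
  delta = (14200 × 2.71^3) / (3 × (2 × 10¹¹) × (1.35 × 10⁻⁵))
  delta = 0.03489 m
Convert: delta = 0.03489 m = 34.89 mm
Final answer: delta = 34.89 mm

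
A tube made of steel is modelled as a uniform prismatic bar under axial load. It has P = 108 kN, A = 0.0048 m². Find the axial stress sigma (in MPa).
Model: a uniform prismatic bar under axial load, so sigma = P / A.
Convert to SI units:
  P = 108 kN = 108000 N
Substitute:
  sigma = 108000 / 0.0048
  sigma = 2.25 × 10⁷ Pa
Convert: sigma = 2.25 × 10⁷ Pa = 22.5 MPa
Final answer: sigma = 22.5 MPa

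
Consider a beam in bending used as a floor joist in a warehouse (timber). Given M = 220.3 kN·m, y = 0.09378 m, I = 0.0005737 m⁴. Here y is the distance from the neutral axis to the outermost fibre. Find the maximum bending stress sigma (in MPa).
Model: a beam in bending, so sigma = (M·y) / I.
Convert to SI units:
  M = 220.3 kN·m = 220300 N·m
Substitute:
  sigma = (220300 × 0.09378) / 0.0005737
  sigma = 3.601 × 10⁷ Pa
Convert: sigma = 3.601 × 10⁷ Pa = 36.01 MPa
Final answer: sigma = 36.01 MPa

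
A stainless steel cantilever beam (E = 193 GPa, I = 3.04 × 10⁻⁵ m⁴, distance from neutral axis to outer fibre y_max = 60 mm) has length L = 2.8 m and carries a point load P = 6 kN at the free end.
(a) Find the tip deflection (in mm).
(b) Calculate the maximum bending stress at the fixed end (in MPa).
(a) Tip deflection of a cantilever with an end point load: δ = P·L^3 / (3·E·I). Convert P = 6 kN = 6000 N, E = 193 GPa = 1.93 × 10¹¹ Pa.
  δ = (6000 × 2.8^3) / (3 × (1.93 × 10¹¹) × (3.04 × 10⁻⁵)) = 0.007483 m = 7.483 mm
(b) Maximum bending moment at the fixed end: M = P·L = 6000 × 2.8 = 16800 N·m. Convert y_max = 60 mm = 0.06 m.
  σ = M·y_max / I = (16800 × 0.06) / (3.04 × 10⁻⁵) = 3.316 × 10⁷ Pa = 33.16 MPa
Final answer: (a) δ = 7.483 mm, (b) σ = 33.16 MPa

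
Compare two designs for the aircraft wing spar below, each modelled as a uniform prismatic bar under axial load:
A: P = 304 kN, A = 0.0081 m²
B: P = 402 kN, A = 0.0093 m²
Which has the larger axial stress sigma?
Model: a uniform prismatic bar under axial load, so sigma = P / A (SI units).
  A: sigma = 304000 / 0.0081 = 3.753 × 10⁷ Pa = 37.53 MPa
  B: sigma = 402000 / 0.0093 = 4.323 × 10⁷ Pa = 43.23 MPa
43.23 MPa > 37.53 MPa, so B is larger.
Final answer: B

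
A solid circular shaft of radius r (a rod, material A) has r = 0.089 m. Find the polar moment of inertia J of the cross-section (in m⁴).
Model: a solid circular shaft of radius r, so J = (π·r^4) / 2.
Substitute:
  J = (π × 0.089^4) / 2
  J = 9.856 × 10⁻⁵ m⁴
Final answer: J = 9.856 × 10⁻⁵ m⁴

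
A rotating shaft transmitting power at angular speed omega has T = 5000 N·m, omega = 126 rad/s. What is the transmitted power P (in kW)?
Model: a rotating shaft transmitting power at angular speed omega, so P = T·omega.
Substitute:
  P = 5000 × 126
  P = 630000 W
Convert: P = 630000 W = 630 kW
Final answer: P = 630 kW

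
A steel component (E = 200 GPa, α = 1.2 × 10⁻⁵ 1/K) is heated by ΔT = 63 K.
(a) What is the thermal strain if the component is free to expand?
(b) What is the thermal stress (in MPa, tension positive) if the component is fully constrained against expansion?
(a) Free thermal strain ε_th = α·ΔT = (1.2 × 10⁻⁵) × 63 = 0.000756
(b) Fully constrained, the expansion is suppressed, so σ = -E·α·ΔT. Convert E = 200 GPa = 2 × 10¹¹ Pa.
  σ = -(2 × 10¹¹) × (1.2 × 10⁻⁵) × 63 = -1.512 × 10⁸ Pa = -151.2 MPa (compressive)
Final answer: (a) ε_th = 0.000756, (b) σ = -151.2 MPa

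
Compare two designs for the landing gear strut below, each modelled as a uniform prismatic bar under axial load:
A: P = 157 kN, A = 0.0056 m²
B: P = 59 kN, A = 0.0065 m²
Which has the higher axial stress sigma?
Model: a uniform prismatic bar under axial load, so sigma = P / A (SI units).
  A: sigma = 157000 / 0.0056 = 2.804 × 10⁷ Pa = 28.04 MPa
  B: sigma = 59000 / 0.0065 = 9.077 × 10⁶ Pa = 9.077 MPa
28.04 MPa > 9.077 MPa, so A is larger.
Final answer: A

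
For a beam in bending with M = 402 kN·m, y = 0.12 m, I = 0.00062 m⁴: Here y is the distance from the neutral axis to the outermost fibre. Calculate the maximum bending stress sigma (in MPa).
Model: a beam in bending, so sigma = (M·y) / I.
Convert to SI units:
  M = 402 kN·m = 402000 N·m
Substitute:
  sigma = (402000 × 0.12) / 0.00062
  sigma = 7.781 × 10⁷ Pa
Convert: sigma = 7.781 × 10⁷ Pa = 77.81 MPa
Final answer: sigma = 77.81 MPa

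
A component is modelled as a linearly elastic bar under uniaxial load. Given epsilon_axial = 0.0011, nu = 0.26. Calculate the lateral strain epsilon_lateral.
Model: a linearly elastic bar under uniaxial load, so epsilon_lateral = -nu·epsilon_axial.
Substitute:
  epsilon_lateral = -(0.26 × 0.0011)
  epsilon_lateral = -0.000286
Final answer: epsilon_lateral = -0.000286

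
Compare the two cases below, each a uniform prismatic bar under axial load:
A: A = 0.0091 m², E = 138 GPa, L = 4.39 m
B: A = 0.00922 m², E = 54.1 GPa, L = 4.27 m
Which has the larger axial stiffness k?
Model: a uniform prismatic bar under axial load, so k = (A·E) / L (SI units).
  A: k = (0.0091 × (1.38 × 10¹¹)) / 4.39 = 2.861 × 10⁸ N/m = 286.1 MN/m
  B: k = (0.00922 × (5.41 × 10¹⁰)) / 4.27 = 1.168 × 10⁸ N/m = 116.8 MN/m
286.1 MN/m > 116.8 MN/m, so A is larger.
Final answer: A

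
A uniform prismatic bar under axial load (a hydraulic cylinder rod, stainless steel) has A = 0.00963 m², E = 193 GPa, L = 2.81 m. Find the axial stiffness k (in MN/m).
Model: a uniform prismatic bar under axial load, so k = (A·E) / L.
Convert to SI units:
  E = 193 GPa = 1.93 × 10¹¹ Pa
Substitute:
  k = (0.00963 × (1.93 × 10¹¹)) / 2.81
  k = 6.614 × 10⁸ N/m
Convert: k = 6.614 × 10⁸ N/m = 661.4 MN/m
Final answer: k = 661.4 MN/m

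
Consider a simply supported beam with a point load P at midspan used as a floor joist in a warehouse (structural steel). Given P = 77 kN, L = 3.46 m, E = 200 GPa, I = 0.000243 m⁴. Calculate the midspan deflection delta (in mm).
Model: a simply supported beam with a point load P at midspan, so delta = (P·L^3) / (48·E·I).
Convert to SI units:
  P = 77 kN = 77000 N
  E = 200 GPa = 2 × 10¹¹ Pa
Substitute:
  delta = (77000 × 3.46^3) / (48 × (2 × 10¹¹) × 0.000243)
  delta = 0.001367 m
Convert: delta = 0.001367 m = 1.367 mm
Final answer: delta = 1.367 mm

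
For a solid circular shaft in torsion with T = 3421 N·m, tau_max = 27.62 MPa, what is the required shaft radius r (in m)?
Model: a solid circular shaft in torsion, so tau_max = (2·T) / (π·r^3).
Solve for r: r = ((2·T) / (π·tau_max))^(1/3).
Convert to SI units:
  tau_max = 27.62 MPa = 2.762 × 10⁷ Pa
Substitute:
  r = ((2 × 3421) / (π × (2.762 × 10⁷)))^(1/3)
  r = 0.04288 m
Final answer: r = 0.04288 m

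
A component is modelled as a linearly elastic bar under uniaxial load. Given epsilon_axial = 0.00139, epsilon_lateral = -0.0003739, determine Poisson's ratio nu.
Model: a linearly elastic bar under uniaxial load, so epsilon_lateral = -nu·epsilon_axial.
Solve for nu: nu = -epsilon_lateral / epsilon_axial.
Substitute:
  nu = -(-0.0003739) / 0.00139
  nu = 0.269
Final answer: nu = 0.269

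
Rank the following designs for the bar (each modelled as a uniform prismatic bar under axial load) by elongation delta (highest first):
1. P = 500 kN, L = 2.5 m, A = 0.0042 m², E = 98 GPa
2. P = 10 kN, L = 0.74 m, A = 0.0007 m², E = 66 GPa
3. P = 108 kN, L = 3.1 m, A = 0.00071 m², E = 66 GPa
Model: a uniform prismatic bar under axial load, so delta = (P·L) / (A·E) (SI units).
  Case 1: delta = (500000 × 2.5) / (0.0042 × (9.8 × 10¹⁰)) = 0.003037 m = 3.037 mm
  Case 2: delta = (10000 × 0.74) / (0.0007 × (6.6 × 10¹⁰)) = 0.0001602 m = 0.1602 mm
  Case 3: delta = (108000 × 3.1) / (0.00071 × (6.6 × 10¹⁰)) = 0.007145 m = 7.145 mm
Ordering: 7.145 mm (case 3) > 3.037 mm (case 1) > 0.1602 mm (case 2)
Final answer: 3, 1, 2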